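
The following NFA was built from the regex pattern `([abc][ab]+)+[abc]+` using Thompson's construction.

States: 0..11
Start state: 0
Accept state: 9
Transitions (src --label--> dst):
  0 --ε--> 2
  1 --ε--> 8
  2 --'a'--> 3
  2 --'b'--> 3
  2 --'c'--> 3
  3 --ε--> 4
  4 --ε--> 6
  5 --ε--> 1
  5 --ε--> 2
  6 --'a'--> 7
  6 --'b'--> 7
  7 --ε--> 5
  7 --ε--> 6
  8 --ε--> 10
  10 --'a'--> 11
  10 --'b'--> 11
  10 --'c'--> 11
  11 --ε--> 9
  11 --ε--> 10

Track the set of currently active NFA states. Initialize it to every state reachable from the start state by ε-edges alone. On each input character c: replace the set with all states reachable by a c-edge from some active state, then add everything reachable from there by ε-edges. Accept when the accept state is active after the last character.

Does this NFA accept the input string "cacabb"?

Answer: ACCEPT

Derivation:
initial (ε-close {0}): {0,2}
'c' @ 1: {3,4,6}
'a' @ 2: {1,2,5,6,7,8,10}
'c' @ 3: {3,4,6,9,10,11}  ✓accept
'a' @ 4: {1,2,5,6,7,8,9,10,11}  ✓accept
'b' @ 5: {1,2,3,4,5,6,7,8,9,10,11}  ✓accept
'b' @ 6: {1,2,3,4,5,6,7,8,9,10,11}  ✓accept
final: {1,2,3,4,5,6,7,8,9,10,11}; accept 9 in set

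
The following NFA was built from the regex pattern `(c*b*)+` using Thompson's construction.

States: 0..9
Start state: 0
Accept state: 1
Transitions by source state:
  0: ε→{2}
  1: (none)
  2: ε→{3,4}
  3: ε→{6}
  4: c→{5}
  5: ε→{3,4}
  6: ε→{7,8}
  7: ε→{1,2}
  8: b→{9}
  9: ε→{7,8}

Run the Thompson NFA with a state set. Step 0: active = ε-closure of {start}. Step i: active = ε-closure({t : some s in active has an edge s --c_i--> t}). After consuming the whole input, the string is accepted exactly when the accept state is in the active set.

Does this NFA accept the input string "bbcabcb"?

S₀ = ε-closure({0}) = {0,1,2,3,4,6,7,8}
'b' @ 1: {1,2,3,4,6,7,8,9}  (accept∈set)
'b' @ 2: {1,2,3,4,6,7,8,9}  (accept∈set)
'c' @ 3: {1,2,3,4,5,6,7,8}  (accept∈set)
'a' @ 4: {}  — no active states
rest 'bcb' ignored (set empty)
final: {}; accept 1 not in set

Answer: REJECT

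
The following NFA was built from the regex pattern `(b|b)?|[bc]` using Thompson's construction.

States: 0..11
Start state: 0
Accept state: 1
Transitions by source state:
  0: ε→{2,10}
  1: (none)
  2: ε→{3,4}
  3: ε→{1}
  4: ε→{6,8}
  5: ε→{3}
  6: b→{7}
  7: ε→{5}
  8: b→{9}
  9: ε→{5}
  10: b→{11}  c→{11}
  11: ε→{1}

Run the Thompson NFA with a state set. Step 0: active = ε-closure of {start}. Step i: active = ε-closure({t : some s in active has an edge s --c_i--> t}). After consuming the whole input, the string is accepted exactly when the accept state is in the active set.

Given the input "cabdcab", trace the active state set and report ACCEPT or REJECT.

Answer: REJECT

Steps:
start: ε-closure({0}) = {0,1,2,3,4,6,8,10}
'c' @ 1: {1,11}  [accepting]
'a' @ 2: {}  — dead — no transitions
rest 'bdcab' ignored (set empty)
end set {} — state 1 not in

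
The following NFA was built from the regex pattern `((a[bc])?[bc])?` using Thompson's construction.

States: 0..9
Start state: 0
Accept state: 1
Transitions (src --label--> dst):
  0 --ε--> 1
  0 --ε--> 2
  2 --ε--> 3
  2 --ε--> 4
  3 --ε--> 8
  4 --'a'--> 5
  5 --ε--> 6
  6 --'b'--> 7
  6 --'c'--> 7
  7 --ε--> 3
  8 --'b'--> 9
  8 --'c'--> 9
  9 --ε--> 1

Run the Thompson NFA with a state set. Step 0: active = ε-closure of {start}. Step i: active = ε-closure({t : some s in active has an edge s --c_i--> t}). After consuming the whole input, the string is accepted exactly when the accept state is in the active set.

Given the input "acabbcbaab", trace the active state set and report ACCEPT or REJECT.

start: ε-closure({0}) = {0,1,2,3,4,8}
'a' @ 1: {5,6}
'c' @ 2: {3,7,8}
'a' @ 3: {}  — state set empty
rest 'bbcbaab' ignored (set empty)
final: {}; accept 1 not in set

Answer: REJECT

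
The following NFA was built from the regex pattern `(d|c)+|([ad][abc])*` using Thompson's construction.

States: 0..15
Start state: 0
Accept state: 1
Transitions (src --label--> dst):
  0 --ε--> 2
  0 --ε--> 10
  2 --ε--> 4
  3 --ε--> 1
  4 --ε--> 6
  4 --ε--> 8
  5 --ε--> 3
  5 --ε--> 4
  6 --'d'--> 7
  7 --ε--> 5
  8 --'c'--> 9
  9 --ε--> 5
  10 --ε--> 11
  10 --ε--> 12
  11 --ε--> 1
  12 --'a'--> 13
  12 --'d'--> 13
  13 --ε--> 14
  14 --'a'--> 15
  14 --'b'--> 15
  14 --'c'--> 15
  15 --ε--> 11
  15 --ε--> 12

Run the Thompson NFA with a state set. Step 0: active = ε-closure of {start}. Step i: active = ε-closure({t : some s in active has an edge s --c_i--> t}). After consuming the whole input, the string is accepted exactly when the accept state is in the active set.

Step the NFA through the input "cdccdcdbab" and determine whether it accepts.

start: ε-closure({0}) = {0,1,2,4,6,8,10,11,12}
'c' @ 1: {1,3,4,5,6,8,9}  (accept∈set)
'd' @ 2: {1,3,4,5,6,7,8}  (accept∈set)
'c' @ 3: {1,3,4,5,6,8,9}  (accept∈set)
'c' @ 4: {1,3,4,5,6,8,9}  (accept∈set)
'd' @ 5: {1,3,4,5,6,7,8}  (accept∈set)
'c' @ 6: {1,3,4,5,6,8,9}  (accept∈set)
'd' @ 7: {1,3,4,5,6,7,8}  (accept∈set)
'b' @ 8: {}  — state set empty
rest 'ab' ignored (set empty)
final: {}; accept 1 not in set

Answer: REJECT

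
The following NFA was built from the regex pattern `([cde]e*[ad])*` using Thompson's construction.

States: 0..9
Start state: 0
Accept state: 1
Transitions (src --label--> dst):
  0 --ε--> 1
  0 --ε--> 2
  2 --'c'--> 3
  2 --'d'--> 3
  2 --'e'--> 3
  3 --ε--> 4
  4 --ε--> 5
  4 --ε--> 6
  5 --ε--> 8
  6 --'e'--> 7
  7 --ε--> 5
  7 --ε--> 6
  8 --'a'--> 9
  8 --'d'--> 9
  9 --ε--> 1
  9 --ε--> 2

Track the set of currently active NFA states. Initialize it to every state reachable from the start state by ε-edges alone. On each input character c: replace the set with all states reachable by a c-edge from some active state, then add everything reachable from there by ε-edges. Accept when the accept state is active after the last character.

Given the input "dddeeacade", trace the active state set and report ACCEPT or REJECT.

Answer: REJECT

Derivation:
start: ε-closure({0}) = {0,1,2}
'd' @ 1: {3,4,5,6,8}
'd' @ 2: {1,2,9}  ✓accept
'd' @ 3: {3,4,5,6,8}
'e' @ 4: {5,6,7,8}
'e' @ 5: {5,6,7,8}
'a' @ 6: {1,2,9}  ✓accept
'c' @ 7: {3,4,5,6,8}
'a' @ 8: {1,2,9}  ✓accept
'd' @ 9: {3,4,5,6,8}
'e' @ 10: {5,6,7,8}
end set {5,6,7,8} — state 1 not in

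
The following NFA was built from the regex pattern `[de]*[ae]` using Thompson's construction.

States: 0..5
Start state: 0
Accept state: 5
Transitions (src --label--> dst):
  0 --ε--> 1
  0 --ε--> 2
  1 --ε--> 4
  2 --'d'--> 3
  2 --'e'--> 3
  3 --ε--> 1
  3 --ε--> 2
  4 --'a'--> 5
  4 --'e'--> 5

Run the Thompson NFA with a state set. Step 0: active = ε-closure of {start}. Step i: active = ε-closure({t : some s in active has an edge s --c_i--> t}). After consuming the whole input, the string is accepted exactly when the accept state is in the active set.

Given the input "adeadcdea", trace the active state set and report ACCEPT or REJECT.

Answer: REJECT

Derivation:
start: ε-closure({0}) = {0,1,2,4}
'a' @ 1: {5}  (accept∈set)
'd' @ 2: {}  — state set empty
rest 'eadcdea' ignored (set empty)
end set {} — state 5 not in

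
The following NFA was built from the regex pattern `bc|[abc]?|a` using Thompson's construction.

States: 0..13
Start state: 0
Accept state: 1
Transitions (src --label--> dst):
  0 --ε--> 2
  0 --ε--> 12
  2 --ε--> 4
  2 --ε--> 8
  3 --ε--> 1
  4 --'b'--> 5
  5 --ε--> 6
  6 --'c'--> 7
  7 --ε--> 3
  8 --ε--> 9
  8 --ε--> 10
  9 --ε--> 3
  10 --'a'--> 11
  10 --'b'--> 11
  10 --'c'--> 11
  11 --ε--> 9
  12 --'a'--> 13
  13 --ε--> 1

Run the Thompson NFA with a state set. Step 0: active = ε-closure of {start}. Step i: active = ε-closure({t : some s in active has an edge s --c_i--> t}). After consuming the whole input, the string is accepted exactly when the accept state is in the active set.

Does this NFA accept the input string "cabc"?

Answer: REJECT

Trace:
initial (ε-close {0}): {0,1,2,3,4,8,9,10,12}
'c' @ 1: {1,3,9,11}  ✓accept
'a' @ 2: {}  — dead — no transitions
rest 'bc' ignored (set empty)
end set {} — state 1 not in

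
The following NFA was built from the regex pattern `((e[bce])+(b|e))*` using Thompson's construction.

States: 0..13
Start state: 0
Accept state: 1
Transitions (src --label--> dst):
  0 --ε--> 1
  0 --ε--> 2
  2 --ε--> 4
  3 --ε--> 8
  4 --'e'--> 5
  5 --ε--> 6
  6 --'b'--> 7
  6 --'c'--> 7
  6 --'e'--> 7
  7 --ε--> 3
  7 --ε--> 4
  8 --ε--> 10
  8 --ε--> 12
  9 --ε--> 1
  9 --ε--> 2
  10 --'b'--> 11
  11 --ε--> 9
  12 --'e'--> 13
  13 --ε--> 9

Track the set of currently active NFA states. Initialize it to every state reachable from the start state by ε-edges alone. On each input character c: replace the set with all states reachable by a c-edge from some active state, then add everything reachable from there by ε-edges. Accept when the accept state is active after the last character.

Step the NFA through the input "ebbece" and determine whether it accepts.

start: ε-closure({0}) = {0,1,2,4}
'e' @ 1: {5,6}
'b' @ 2: {3,4,7,8,10,12}
'b' @ 3: {1,2,4,9,11}  (accept∈set)
'e' @ 4: {5,6}
'c' @ 5: {3,4,7,8,10,12}
'e' @ 6: {1,2,4,5,6,9,13}  (accept∈set)
final: {1,2,4,5,6,9,13}; accept 1 in set

Answer: ACCEPT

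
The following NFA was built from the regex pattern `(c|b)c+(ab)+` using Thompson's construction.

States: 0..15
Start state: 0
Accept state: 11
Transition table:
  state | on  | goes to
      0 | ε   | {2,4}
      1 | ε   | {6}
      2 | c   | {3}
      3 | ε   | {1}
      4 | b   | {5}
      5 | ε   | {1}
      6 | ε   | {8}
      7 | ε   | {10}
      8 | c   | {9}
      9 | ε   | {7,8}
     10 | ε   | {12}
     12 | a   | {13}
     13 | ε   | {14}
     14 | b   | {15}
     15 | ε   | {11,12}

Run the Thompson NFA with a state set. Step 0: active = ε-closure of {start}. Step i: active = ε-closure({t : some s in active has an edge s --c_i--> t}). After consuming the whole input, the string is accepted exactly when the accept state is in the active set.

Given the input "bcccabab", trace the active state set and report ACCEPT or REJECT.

S₀ = ε-closure({0}) = {0,2,4}
'b' @ 1: {1,5,6,8}
'c' @ 2: {7,8,9,10,12}
'c' @ 3: {7,8,9,10,12}
'c' @ 4: {7,8,9,10,12}
'a' @ 5: {13,14}
'b' @ 6: {11,12,15}  ✓accept
'a' @ 7: {13,14}
'b' @ 8: {11,12,15}  ✓accept
end set {11,12,15} — state 11 in

Answer: ACCEPT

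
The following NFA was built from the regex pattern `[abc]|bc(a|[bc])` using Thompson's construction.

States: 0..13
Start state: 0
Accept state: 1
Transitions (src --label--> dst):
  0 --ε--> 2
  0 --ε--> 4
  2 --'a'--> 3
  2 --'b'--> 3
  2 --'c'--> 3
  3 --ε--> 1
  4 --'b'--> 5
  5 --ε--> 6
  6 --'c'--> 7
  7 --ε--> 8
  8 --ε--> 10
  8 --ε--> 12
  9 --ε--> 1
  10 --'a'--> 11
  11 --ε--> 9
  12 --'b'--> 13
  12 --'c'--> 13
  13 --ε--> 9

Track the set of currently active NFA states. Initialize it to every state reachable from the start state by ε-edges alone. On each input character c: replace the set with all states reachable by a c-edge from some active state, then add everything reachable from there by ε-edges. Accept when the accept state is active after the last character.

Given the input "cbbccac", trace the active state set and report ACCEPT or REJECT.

Answer: REJECT

Trace:
start: ε-closure({0}) = {0,2,4}
'c' @ 1: {1,3}  (accept∈set)
'b' @ 2: {}  — no active states
rest 'bccac' ignored (set empty)
after full input: {}  (accept=1 not in)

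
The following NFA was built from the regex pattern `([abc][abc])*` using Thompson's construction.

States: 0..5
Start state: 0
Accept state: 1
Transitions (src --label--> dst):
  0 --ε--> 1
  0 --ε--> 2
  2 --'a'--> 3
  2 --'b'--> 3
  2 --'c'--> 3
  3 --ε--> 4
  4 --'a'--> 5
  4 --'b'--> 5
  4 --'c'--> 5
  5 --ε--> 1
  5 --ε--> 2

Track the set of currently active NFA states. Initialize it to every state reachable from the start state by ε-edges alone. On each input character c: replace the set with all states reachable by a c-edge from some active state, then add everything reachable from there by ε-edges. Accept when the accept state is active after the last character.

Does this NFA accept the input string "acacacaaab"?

Answer: ACCEPT

Steps:
start: ε-closure({0}) = {0,1,2}
'a' @ 1: {3,4}
'c' @ 2: {1,2,5}  ✓accept
'a' @ 3: {3,4}
'c' @ 4: {1,2,5}  ✓accept
'a' @ 5: {3,4}
'c' @ 6: {1,2,5}  ✓accept
'a' @ 7: {3,4}
'a' @ 8: {1,2,5}  ✓accept
'a' @ 9: {3,4}
'b' @ 10: {1,2,5}  ✓accept
final: {1,2,5}; accept 1 in set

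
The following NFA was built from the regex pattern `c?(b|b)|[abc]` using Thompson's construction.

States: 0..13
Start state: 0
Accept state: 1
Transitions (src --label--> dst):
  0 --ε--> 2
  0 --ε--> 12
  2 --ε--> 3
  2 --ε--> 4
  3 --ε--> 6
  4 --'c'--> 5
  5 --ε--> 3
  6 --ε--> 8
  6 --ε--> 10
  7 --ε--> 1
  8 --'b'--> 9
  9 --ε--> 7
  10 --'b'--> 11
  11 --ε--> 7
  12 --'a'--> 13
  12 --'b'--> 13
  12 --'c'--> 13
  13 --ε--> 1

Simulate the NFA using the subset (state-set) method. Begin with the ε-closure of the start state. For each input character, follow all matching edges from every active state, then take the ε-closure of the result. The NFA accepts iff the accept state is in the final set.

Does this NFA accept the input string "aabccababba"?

initial (ε-close {0}): {0,2,3,4,6,8,10,12}
'a' @ 1: {1,13}  ✓accept
'a' @ 2: {}  — state set empty
rest 'bccababba' ignored (set empty)
final: {}; accept 1 not in set

Answer: REJECT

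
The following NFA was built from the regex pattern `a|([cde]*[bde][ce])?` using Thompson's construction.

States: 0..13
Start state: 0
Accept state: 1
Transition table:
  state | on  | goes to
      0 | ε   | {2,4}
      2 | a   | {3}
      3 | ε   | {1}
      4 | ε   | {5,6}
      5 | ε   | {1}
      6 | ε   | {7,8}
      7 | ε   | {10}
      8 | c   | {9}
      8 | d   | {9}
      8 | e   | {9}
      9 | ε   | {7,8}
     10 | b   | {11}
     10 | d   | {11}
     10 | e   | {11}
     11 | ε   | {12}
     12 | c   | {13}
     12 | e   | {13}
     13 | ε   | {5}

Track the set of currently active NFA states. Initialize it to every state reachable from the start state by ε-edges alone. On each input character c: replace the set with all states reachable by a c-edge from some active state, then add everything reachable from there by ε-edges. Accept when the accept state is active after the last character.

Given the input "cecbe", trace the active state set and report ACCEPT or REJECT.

Answer: ACCEPT

Trace:
initial (ε-close {0}): {0,1,2,4,5,6,7,8,10}
'c' @ 1: {7,8,9,10}
'e' @ 2: {7,8,9,10,11,12}
'c' @ 3: {1,5,7,8,9,10,13}  ✓accept
'b' @ 4: {11,12}
'e' @ 5: {1,5,13}  ✓accept
final: {1,5,13}; accept 1 in set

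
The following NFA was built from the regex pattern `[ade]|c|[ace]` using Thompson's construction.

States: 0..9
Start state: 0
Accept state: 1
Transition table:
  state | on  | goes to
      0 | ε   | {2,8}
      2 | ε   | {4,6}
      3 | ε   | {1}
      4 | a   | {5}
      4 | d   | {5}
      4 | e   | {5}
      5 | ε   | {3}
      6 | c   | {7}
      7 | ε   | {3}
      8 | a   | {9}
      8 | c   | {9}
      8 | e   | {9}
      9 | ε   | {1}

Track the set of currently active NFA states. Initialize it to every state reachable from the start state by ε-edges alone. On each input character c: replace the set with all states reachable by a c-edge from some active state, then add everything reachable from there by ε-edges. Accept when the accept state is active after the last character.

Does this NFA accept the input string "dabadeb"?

S₀ = ε-closure({0}) = {0,2,4,6,8}
'd' @ 1: {1,3,5}  ✓accept
'a' @ 2: {}  — no active states
rest 'badeb' ignored (set empty)
after full input: {}  (accept=1 not in)

Answer: REJECT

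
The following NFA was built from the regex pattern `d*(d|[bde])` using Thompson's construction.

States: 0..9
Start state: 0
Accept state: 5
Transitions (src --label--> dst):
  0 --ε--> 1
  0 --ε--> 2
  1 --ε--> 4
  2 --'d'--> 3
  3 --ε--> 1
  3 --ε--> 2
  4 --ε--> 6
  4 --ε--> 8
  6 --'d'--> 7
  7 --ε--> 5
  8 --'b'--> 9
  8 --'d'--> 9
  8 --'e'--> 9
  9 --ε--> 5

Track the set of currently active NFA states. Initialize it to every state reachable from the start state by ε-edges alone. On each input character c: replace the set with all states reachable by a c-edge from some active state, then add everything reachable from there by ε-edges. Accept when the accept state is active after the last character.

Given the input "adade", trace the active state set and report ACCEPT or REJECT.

Answer: REJECT

Trace:
S₀ = ε-closure({0}) = {0,1,2,4,6,8}
'a' @ 1: {}  — no active states
rest 'dade' ignored (set empty)
after full input: {}  (accept=5 not in)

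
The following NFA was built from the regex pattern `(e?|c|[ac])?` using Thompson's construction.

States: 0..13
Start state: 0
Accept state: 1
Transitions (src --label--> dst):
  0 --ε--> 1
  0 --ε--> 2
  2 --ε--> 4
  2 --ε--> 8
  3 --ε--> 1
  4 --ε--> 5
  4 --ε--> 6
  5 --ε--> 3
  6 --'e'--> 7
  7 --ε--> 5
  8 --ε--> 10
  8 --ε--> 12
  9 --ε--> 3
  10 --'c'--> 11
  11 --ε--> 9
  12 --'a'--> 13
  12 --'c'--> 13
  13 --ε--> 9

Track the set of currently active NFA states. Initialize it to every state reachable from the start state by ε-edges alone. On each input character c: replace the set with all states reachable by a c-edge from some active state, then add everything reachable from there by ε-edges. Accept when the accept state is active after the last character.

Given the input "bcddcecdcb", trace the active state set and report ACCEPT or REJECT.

Answer: REJECT

Derivation:
initial (ε-close {0}): {0,1,2,3,4,5,6,8,10,12}
'b' @ 1: {}  — no active states
rest 'cddcecdcb' ignored (set empty)
end set {} — state 1 not in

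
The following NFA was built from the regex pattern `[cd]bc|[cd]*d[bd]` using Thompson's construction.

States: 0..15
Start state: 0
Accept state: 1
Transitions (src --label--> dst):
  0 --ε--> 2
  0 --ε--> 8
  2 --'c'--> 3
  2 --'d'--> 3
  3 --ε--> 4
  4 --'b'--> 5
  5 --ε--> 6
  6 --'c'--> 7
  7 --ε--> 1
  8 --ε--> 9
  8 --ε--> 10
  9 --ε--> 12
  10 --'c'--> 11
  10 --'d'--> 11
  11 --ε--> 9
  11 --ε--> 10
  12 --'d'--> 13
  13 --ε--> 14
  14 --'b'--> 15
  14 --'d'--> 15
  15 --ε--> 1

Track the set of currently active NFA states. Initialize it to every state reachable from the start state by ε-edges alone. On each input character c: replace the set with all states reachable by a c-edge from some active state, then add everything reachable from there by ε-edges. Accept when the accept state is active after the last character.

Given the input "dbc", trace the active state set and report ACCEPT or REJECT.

Answer: ACCEPT

Derivation:
S₀ = ε-closure({0}) = {0,2,8,9,10,12}
'd' @ 1: {3,4,9,10,11,12,13,14}
'b' @ 2: {1,5,6,15}  [accepting]
'c' @ 3: {1,7}  [accepting]
final: {1,7}; accept 1 in set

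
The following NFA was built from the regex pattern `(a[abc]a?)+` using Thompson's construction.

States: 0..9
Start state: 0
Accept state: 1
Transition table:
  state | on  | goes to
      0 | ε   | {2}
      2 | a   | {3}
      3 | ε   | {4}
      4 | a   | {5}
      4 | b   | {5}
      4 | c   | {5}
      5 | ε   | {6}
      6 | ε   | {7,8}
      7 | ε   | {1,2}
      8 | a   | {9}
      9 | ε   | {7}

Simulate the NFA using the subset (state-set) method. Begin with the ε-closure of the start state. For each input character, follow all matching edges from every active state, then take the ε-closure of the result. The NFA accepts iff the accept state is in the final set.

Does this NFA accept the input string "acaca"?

Answer: ACCEPT

Trace:
initial (ε-close {0}): {0,2}
'a' @ 1: {3,4}
'c' @ 2: {1,2,5,6,7,8}  [accepting]
'a' @ 3: {1,2,3,4,7,9}  [accepting]
'c' @ 4: {1,2,5,6,7,8}  [accepting]
'a' @ 5: {1,2,3,4,7,9}  [accepting]
end set {1,2,3,4,7,9} — state 1 in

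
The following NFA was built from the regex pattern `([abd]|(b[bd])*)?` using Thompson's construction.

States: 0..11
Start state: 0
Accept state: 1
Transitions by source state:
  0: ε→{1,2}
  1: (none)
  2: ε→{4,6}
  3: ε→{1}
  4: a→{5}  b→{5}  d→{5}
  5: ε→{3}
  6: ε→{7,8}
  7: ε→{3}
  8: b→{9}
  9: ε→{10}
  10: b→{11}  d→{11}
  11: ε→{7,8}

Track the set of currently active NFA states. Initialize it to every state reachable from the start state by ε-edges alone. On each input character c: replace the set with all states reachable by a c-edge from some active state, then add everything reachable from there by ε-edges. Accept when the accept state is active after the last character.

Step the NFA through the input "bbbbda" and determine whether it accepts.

Answer: REJECT

Derivation:
start: ε-closure({0}) = {0,1,2,3,4,6,7,8}
'b' @ 1: {1,3,5,9,10}  (accept∈set)
'b' @ 2: {1,3,7,8,11}  (accept∈set)
'b' @ 3: {9,10}
'b' @ 4: {1,3,7,8,11}  (accept∈set)
'd' @ 5: {}  — dead — no transitions
rest 'a' ignored (set empty)
end set {} — state 1 not in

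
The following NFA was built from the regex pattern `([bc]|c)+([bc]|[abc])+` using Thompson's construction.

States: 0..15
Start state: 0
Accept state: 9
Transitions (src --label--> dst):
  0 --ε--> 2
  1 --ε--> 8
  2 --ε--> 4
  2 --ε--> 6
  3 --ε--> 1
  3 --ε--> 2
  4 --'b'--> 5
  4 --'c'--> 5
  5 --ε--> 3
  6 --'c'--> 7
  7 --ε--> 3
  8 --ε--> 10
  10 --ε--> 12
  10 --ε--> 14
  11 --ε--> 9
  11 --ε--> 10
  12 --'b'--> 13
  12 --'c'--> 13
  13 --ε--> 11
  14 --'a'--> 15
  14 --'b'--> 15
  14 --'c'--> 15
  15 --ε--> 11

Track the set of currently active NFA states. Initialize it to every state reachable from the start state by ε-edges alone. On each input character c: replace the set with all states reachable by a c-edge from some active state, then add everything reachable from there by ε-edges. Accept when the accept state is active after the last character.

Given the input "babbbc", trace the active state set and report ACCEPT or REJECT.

initial (ε-close {0}): {0,2,4,6}
'b' @ 1: {1,2,3,4,5,6,8,10,12,14}
'a' @ 2: {9,10,11,12,14,15}  ✓accept
'b' @ 3: {9,10,11,12,13,14,15}  ✓accept
'b' @ 4: {9,10,11,12,13,14,15}  ✓accept
'b' @ 5: {9,10,11,12,13,14,15}  ✓accept
'c' @ 6: {9,10,11,12,13,14,15}  ✓accept
end set {9,10,11,12,13,14,15} — state 9 in

Answer: ACCEPT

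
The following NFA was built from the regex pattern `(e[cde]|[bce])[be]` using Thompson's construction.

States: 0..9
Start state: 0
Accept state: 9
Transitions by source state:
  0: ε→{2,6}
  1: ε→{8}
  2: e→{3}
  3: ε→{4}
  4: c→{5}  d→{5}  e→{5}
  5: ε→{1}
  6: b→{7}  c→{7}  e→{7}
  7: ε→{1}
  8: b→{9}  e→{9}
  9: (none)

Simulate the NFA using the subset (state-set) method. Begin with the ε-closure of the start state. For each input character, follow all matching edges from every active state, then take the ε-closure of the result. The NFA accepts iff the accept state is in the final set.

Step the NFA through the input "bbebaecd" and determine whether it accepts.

Answer: REJECT

Derivation:
start: ε-closure({0}) = {0,2,6}
'b' @ 1: {1,7,8}
'b' @ 2: {9}  (accept∈set)
'e' @ 3: {}  — dead — no transitions
rest 'baecd' ignored (set empty)
after full input: {}  (accept=9 not in)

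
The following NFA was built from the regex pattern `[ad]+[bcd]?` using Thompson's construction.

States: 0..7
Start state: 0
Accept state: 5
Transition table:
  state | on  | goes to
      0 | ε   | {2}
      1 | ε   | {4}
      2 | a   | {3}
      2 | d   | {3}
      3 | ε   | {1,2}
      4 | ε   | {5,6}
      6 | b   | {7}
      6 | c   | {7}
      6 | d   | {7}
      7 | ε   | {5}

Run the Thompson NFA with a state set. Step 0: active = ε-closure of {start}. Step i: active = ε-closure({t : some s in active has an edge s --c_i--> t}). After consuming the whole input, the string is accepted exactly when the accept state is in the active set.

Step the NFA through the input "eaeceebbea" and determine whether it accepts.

S₀ = ε-closure({0}) = {0,2}
'e' @ 1: {}  — dead — no transitions
rest 'aeceebbea' ignored (set empty)
end set {} — state 5 not in

Answer: REJECT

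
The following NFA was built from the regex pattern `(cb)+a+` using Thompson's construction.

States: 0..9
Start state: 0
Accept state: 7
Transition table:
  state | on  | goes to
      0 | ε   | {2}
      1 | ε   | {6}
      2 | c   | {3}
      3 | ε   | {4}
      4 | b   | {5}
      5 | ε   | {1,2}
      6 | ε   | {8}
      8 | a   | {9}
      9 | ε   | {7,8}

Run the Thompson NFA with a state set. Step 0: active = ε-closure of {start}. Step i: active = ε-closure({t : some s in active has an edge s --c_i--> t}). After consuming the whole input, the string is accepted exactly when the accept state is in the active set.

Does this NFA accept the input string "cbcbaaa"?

start: ε-closure({0}) = {0,2}
'c' @ 1: {3,4}
'b' @ 2: {1,2,5,6,8}
'c' @ 3: {3,4}
'b' @ 4: {1,2,5,6,8}
'a' @ 5: {7,8,9}  (accept∈set)
'a' @ 6: {7,8,9}  (accept∈set)
'a' @ 7: {7,8,9}  (accept∈set)
after full input: {7,8,9}  (accept=7 in)

Answer: ACCEPT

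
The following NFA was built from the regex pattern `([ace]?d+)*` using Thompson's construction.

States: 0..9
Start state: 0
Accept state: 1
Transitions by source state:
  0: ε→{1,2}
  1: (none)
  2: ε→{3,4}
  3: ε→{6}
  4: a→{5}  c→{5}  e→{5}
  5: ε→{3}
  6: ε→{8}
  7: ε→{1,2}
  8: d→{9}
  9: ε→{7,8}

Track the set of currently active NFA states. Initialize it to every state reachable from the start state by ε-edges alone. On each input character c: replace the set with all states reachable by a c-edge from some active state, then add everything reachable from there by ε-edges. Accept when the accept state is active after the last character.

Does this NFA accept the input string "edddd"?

Answer: ACCEPT

Derivation:
start: ε-closure({0}) = {0,1,2,3,4,6,8}
'e' @ 1: {3,5,6,8}
'd' @ 2: {1,2,3,4,6,7,8,9}  (accept∈set)
'd' @ 3: {1,2,3,4,6,7,8,9}  (accept∈set)
'd' @ 4: {1,2,3,4,6,7,8,9}  (accept∈set)
'd' @ 5: {1,2,3,4,6,7,8,9}  (accept∈set)
after full input: {1,2,3,4,6,7,8,9}  (accept=1 in)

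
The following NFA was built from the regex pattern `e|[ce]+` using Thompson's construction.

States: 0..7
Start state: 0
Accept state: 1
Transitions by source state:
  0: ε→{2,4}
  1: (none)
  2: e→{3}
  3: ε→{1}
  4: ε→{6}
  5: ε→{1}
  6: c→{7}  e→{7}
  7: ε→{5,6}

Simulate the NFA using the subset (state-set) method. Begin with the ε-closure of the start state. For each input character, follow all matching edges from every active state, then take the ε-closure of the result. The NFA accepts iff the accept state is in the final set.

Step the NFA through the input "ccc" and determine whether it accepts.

Answer: ACCEPT

Steps:
start: ε-closure({0}) = {0,2,4,6}
'c' @ 1: {1,5,6,7}  [accepting]
'c' @ 2: {1,5,6,7}  [accepting]
'c' @ 3: {1,5,6,7}  [accepting]
after full input: {1,5,6,7}  (accept=1 in)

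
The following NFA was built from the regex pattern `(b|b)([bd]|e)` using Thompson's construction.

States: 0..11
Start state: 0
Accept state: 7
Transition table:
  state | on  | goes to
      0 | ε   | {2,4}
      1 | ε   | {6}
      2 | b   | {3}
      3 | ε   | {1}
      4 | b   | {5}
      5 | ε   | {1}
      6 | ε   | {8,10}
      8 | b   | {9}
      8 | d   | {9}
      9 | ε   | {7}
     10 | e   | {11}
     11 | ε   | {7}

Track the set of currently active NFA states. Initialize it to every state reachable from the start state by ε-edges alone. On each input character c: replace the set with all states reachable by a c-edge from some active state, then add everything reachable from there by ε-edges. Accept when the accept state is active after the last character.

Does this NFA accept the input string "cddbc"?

S₀ = ε-closure({0}) = {0,2,4}
'c' @ 1: {}  — no active states
rest 'ddbc' ignored (set empty)
final: {}; accept 7 not in set

Answer: REJECT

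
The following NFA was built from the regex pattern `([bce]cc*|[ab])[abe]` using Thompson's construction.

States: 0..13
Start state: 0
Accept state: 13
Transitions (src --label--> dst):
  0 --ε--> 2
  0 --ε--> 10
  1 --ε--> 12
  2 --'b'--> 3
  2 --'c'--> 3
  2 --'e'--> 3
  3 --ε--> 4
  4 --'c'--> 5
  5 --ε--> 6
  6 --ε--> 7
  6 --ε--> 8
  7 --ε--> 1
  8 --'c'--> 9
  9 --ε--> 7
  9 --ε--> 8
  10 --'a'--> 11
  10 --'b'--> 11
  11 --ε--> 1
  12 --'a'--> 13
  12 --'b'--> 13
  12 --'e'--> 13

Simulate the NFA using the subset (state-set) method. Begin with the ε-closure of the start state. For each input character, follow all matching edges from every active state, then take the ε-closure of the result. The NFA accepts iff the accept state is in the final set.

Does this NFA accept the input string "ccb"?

Answer: ACCEPT

Trace:
S₀ = ε-closure({0}) = {0,2,10}
'c' @ 1: {3,4}
'c' @ 2: {1,5,6,7,8,12}
'b' @ 3: {13}  ✓accept
after full input: {13}  (accept=13 in)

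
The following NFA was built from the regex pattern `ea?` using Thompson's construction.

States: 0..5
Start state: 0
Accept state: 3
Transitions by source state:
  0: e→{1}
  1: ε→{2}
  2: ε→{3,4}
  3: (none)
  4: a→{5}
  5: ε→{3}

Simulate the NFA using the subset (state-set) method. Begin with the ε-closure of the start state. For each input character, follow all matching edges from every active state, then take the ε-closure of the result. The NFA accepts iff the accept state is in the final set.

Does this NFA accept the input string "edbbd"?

start: ε-closure({0}) = {0}
'e' @ 1: {1,2,3,4}  (accept∈set)
'd' @ 2: {}  — dead — no transitions
rest 'bbd' ignored (set empty)
after full input: {}  (accept=3 not in)

Answer: REJECT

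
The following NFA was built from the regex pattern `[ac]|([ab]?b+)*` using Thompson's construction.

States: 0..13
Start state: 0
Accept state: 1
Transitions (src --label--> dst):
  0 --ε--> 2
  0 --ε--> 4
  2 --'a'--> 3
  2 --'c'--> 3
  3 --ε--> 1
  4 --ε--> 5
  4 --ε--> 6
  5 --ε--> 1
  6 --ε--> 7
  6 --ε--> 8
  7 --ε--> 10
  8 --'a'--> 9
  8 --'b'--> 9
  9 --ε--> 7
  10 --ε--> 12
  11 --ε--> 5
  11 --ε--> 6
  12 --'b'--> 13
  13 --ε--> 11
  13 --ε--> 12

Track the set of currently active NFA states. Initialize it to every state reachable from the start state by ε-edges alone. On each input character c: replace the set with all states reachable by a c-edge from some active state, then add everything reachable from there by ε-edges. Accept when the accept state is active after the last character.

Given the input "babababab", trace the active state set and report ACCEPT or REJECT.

Answer: ACCEPT

Steps:
start: ε-closure({0}) = {0,1,2,4,5,6,7,8,10,12}
'b' @ 1: {1,5,6,7,8,9,10,11,12,13}  ✓accept
'a' @ 2: {7,9,10,12}
'b' @ 3: {1,5,6,7,8,10,11,12,13}  ✓accept
'a' @ 4: {7,9,10,12}
'b' @ 5: {1,5,6,7,8,10,11,12,13}  ✓accept
'a' @ 6: {7,9,10,12}
'b' @ 7: {1,5,6,7,8,10,11,12,13}  ✓accept
'a' @ 8: {7,9,10,12}
'b' @ 9: {1,5,6,7,8,10,11,12,13}  ✓accept
final: {1,5,6,7,8,10,11,12,13}; accept 1 in set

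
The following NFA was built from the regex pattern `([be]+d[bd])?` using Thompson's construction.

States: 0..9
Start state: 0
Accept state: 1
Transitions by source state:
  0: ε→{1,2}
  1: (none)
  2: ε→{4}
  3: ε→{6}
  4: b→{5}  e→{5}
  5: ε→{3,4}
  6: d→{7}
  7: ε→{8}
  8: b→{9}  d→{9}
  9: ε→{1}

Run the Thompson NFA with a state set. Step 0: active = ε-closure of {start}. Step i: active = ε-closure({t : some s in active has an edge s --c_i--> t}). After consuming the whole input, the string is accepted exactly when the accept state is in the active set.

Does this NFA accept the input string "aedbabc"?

initial (ε-close {0}): {0,1,2,4}
'a' @ 1: {}  — no active states
rest 'edbabc' ignored (set empty)
final: {}; accept 1 not in set

Answer: REJECT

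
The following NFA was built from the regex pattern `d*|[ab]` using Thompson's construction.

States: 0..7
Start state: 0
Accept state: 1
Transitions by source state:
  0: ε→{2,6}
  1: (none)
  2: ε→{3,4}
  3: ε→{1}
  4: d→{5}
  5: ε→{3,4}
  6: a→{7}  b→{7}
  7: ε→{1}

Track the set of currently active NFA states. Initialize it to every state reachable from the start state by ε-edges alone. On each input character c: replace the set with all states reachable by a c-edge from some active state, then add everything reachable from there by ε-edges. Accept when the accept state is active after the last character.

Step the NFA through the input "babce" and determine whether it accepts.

Answer: REJECT

Trace:
S₀ = ε-closure({0}) = {0,1,2,3,4,6}
'b' @ 1: {1,7}  [accepting]
'a' @ 2: {}  — state set empty
rest 'bce' ignored (set empty)
after full input: {}  (accept=1 not in)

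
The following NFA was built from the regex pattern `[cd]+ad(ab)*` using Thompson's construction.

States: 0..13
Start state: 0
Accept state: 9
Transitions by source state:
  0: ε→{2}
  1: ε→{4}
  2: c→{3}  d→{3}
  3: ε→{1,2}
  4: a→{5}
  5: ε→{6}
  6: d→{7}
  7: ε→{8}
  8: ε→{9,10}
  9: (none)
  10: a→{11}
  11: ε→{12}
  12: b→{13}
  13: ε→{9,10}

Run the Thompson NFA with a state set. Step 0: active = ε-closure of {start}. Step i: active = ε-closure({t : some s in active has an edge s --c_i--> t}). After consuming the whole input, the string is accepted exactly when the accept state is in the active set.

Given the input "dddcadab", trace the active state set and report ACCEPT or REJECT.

Answer: ACCEPT

Derivation:
S₀ = ε-closure({0}) = {0,2}
'd' @ 1: {1,2,3,4}
'd' @ 2: {1,2,3,4}
'd' @ 3: {1,2,3,4}
'c' @ 4: {1,2,3,4}
'a' @ 5: {5,6}
'd' @ 6: {7,8,9,10}  ✓accept
'a' @ 7: {11,12}
'b' @ 8: {9,10,13}  ✓accept
final: {9,10,13}; accept 9 in set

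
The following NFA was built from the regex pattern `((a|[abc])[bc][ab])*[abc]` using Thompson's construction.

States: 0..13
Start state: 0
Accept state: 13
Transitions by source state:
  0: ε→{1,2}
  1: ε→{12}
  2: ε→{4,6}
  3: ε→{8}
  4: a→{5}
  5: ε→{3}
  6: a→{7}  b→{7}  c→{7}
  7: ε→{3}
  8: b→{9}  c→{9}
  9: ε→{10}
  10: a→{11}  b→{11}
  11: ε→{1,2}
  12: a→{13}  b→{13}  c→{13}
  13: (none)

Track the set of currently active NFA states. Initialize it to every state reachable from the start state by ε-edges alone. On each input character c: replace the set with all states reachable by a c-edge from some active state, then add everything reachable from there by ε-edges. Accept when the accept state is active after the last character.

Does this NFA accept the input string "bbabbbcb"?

start: ε-closure({0}) = {0,1,2,4,6,12}
'b' @ 1: {3,7,8,13}  ✓accept
'b' @ 2: {9,10}
'a' @ 3: {1,2,4,6,11,12}
'b' @ 4: {3,7,8,13}  ✓accept
'b' @ 5: {9,10}
'b' @ 6: {1,2,4,6,11,12}
'c' @ 7: {3,7,8,13}  ✓accept
'b' @ 8: {9,10}
after full input: {9,10}  (accept=13 not in)

Answer: REJECT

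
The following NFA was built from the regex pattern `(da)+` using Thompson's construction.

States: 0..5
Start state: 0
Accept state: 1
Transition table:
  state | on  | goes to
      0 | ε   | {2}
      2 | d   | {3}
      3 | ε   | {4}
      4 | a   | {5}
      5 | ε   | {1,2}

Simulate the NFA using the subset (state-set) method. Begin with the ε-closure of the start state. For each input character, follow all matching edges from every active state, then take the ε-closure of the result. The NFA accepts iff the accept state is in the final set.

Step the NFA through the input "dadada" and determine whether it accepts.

initial (ε-close {0}): {0,2}
'd' @ 1: {3,4}
'a' @ 2: {1,2,5}  [accepting]
'd' @ 3: {3,4}
'a' @ 4: {1,2,5}  [accepting]
'd' @ 5: {3,4}
'a' @ 6: {1,2,5}  [accepting]
final: {1,2,5}; accept 1 in set

Answer: ACCEPT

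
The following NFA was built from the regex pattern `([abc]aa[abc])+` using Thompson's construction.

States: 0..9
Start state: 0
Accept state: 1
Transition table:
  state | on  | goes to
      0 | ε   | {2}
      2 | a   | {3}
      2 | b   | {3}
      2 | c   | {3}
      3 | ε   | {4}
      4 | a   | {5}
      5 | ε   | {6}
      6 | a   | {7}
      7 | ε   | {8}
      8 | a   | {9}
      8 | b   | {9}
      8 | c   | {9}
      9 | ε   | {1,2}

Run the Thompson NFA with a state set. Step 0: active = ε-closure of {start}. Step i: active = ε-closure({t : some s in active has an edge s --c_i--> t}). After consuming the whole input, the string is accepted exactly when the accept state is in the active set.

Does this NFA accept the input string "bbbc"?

S₀ = ε-closure({0}) = {0,2}
'b' @ 1: {3,4}
'b' @ 2: {}  — no active states
rest 'bc' ignored (set empty)
after full input: {}  (accept=1 not in)

Answer: REJECT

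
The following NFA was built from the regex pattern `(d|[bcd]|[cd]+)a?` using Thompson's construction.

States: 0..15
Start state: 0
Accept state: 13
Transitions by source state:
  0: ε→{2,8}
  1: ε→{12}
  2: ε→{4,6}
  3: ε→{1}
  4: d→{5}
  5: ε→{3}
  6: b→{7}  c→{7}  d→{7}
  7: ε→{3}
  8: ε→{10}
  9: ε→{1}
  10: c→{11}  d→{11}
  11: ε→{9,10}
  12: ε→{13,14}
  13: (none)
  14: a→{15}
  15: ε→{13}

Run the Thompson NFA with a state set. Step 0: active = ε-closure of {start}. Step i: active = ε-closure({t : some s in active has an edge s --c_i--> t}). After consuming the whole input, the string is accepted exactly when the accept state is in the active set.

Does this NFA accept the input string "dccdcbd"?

Answer: REJECT

Derivation:
S₀ = ε-closure({0}) = {0,2,4,6,8,10}
'd' @ 1: {1,3,5,7,9,10,11,12,13,14}  [accepting]
'c' @ 2: {1,9,10,11,12,13,14}  [accepting]
'c' @ 3: {1,9,10,11,12,13,14}  [accepting]
'd' @ 4: {1,9,10,11,12,13,14}  [accepting]
'c' @ 5: {1,9,10,11,12,13,14}  [accepting]
'b' @ 6: {}  — dead — no transitions
rest 'd' ignored (set empty)
end set {} — state 13 not in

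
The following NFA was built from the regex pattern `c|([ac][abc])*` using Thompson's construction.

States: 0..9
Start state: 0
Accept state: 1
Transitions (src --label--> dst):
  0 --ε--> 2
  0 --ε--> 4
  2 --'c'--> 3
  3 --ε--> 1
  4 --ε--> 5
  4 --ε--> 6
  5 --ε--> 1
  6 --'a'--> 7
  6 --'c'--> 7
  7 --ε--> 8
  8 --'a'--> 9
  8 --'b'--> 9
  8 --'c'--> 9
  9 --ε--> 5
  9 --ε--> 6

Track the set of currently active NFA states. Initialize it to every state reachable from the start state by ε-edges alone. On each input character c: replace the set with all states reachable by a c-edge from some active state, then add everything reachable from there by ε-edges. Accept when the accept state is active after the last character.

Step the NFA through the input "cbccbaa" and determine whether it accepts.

Answer: REJECT

Trace:
start: ε-closure({0}) = {0,1,2,4,5,6}
'c' @ 1: {1,3,7,8}  (accept∈set)
'b' @ 2: {1,5,6,9}  (accept∈set)
'c' @ 3: {7,8}
'c' @ 4: {1,5,6,9}  (accept∈set)
'b' @ 5: {}  — state set empty
rest 'aa' ignored (set empty)
after full input: {}  (accept=1 not in)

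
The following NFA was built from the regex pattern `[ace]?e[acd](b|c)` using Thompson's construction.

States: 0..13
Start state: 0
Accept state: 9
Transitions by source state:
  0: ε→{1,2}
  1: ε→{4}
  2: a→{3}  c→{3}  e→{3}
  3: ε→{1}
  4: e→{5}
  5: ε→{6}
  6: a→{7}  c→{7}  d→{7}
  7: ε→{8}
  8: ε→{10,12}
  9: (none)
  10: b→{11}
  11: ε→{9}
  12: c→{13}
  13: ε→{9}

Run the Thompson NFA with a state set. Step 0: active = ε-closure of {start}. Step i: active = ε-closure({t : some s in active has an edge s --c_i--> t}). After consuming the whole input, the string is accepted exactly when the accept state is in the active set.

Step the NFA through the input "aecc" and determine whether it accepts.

start: ε-closure({0}) = {0,1,2,4}
'a' @ 1: {1,3,4}
'e' @ 2: {5,6}
'c' @ 3: {7,8,10,12}
'c' @ 4: {9,13}  ✓accept
final: {9,13}; accept 9 in set

Answer: ACCEPT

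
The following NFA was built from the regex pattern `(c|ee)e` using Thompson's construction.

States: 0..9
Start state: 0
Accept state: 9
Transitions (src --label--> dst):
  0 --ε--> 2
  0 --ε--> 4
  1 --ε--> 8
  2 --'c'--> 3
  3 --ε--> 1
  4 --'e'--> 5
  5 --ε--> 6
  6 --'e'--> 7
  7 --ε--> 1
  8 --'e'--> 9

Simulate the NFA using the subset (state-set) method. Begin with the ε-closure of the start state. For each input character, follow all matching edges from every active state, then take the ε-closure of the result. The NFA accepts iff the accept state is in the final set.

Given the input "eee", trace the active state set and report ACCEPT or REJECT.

S₀ = ε-closure({0}) = {0,2,4}
'e' @ 1: {5,6}
'e' @ 2: {1,7,8}
'e' @ 3: {9}  [accepting]
end set {9} — state 9 in

Answer: ACCEPT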